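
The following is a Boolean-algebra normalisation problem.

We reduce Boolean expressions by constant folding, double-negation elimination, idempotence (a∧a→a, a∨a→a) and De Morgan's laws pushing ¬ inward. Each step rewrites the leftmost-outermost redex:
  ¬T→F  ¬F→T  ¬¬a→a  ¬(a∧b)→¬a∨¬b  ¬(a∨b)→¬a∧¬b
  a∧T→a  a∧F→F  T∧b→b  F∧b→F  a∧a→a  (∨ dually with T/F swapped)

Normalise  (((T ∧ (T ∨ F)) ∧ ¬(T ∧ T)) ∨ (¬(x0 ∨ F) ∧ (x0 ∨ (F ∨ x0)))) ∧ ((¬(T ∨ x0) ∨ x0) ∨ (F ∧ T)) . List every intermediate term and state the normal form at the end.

  start: (((T ∧ (T ∨ F)) ∧ ¬(T ∧ T)) ∨ (¬(x0 ∨ F) ∧ (x0 ∨ (F ∨ x0)))) ∧ ((¬(T ∨ x0) ∨ x0) ∨ (F ∧ T))
  step 1: (((T ∨ F) ∧ ¬(T ∧ T)) ∨ (¬(x0 ∨ F) ∧ (x0 ∨ (F ∨ x0)))) ∧ ((¬(T ∨ x0) ∨ x0) ∨ (F ∧ T))
  step 2: ((T ∧ ¬(T ∧ T)) ∨ (¬(x0 ∨ F) ∧ (x0 ∨ (F ∨ x0)))) ∧ ((¬(T ∨ x0) ∨ x0) ∨ (F ∧ T))
  step 3: (¬(T ∧ T) ∨ (¬(x0 ∨ F) ∧ (x0 ∨ (F ∨ x0)))) ∧ ((¬(T ∨ x0) ∨ x0) ∨ (F ∧ T))
  step 4: ((¬T ∨ ¬T) ∨ (¬(x0 ∨ F) ∧ (x0 ∨ (F ∨ x0)))) ∧ ((¬(T ∨ x0) ∨ x0) ∨ (F ∧ T))
  step 5: (¬T ∨ (¬(x0 ∨ F) ∧ (x0 ∨ (F ∨ x0)))) ∧ ((¬(T ∨ x0) ∨ x0) ∨ (F ∧ T))
  step 6: (F ∨ (¬(x0 ∨ F) ∧ (x0 ∨ (F ∨ x0)))) ∧ ((¬(T ∨ x0) ∨ x0) ∨ (F ∧ T))
  step 7: (¬(x0 ∨ F) ∧ (x0 ∨ (F ∨ x0))) ∧ ((¬(T ∨ x0) ∨ x0) ∨ (F ∧ T))
  step 8: ((¬x0 ∧ ¬F) ∧ (x0 ∨ (F ∨ x0))) ∧ ((¬(T ∨ x0) ∨ x0) ∨ (F ∧ T))
  step 9: ((¬x0 ∧ T) ∧ (x0 ∨ (F ∨ x0))) ∧ ((¬(T ∨ x0) ∨ x0) ∨ (F ∧ T))
  step 10: (¬x0 ∧ (x0 ∨ (F ∨ x0))) ∧ ((¬(T ∨ x0) ∨ x0) ∨ (F ∧ T))
  step 11: (¬x0 ∧ (x0 ∨ x0)) ∧ ((¬(T ∨ x0) ∨ x0) ∨ (F ∧ T))
  step 12: (¬x0 ∧ x0) ∧ ((¬(T ∨ x0) ∨ x0) ∨ (F ∧ T))
  step 13: (¬x0 ∧ x0) ∧ (((¬T ∧ ¬x0) ∨ x0) ∨ (F ∧ T))
  step 14: (¬x0 ∧ x0) ∧ (((F ∧ ¬x0) ∨ x0) ∨ (F ∧ T))
  step 15: (¬x0 ∧ x0) ∧ ((F ∨ x0) ∨ (F ∧ T))
  step 16: (¬x0 ∧ x0) ∧ (x0 ∨ (F ∧ T))
  step 17: (¬x0 ∧ x0) ∧ (x0 ∨ F)
  step 18: (¬x0 ∧ x0) ∧ x0

Answer: normal form = (¬x0 ∧ x0) ∧ x0  (in 18 steps)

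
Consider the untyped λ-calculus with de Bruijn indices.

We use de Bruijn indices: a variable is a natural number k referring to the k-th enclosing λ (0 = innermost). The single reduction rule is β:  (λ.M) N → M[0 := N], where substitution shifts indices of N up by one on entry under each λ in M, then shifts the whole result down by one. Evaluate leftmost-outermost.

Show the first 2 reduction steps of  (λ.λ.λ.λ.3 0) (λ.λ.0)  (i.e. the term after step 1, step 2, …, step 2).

Answer: after 2 steps: λ.λ.λ.λ.0

Derivation:
  start: (λ.λ.λ.λ.3 0) (λ.λ.0)
  [1] λ.λ.λ.(λ.λ.0) 0
  [2] λ.λ.λ.λ.0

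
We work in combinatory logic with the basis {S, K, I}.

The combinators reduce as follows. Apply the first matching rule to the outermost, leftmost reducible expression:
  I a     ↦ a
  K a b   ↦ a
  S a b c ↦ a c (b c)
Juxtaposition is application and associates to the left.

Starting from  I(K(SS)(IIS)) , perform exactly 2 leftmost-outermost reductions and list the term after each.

Answer: after 2 steps: SS

Working:
  start: I(K(SS)(IIS))
  [1] K(SS)(IIS)
  [2] SS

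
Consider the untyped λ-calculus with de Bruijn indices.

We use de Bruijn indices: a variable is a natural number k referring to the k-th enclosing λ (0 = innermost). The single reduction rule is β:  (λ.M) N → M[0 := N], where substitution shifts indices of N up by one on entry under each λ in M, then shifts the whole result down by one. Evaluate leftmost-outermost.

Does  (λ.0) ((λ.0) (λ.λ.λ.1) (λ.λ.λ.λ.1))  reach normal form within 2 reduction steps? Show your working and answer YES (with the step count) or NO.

Answer: NO — after 2 steps the term is (λ.λ.λ.1) (λ.λ.λ.λ.1), not yet normal

Reduction:
  start: (λ.0) ((λ.0) (λ.λ.λ.1) (λ.λ.λ.λ.1))
  step 1: (λ.0) (λ.λ.λ.1) (λ.λ.λ.λ.1)
  step 2: (λ.λ.λ.1) (λ.λ.λ.λ.1)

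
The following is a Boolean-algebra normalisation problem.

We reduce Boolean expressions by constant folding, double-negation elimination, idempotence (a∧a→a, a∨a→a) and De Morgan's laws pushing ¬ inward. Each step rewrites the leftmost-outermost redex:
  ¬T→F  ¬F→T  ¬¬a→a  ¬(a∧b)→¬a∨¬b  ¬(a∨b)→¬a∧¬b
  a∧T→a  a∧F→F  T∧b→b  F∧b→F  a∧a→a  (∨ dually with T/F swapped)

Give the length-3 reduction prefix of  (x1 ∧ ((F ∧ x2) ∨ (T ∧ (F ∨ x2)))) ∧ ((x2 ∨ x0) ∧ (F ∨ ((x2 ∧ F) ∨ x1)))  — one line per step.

  start: (x1 ∧ ((F ∧ x2) ∨ (T ∧ (F ∨ x2)))) ∧ ((x2 ∨ x0) ∧ (F ∨ ((x2 ∧ F) ∨ x1)))
  [1] (x1 ∧ (F ∨ (T ∧ (F ∨ x2)))) ∧ ((x2 ∨ x0) ∧ (F ∨ ((x2 ∧ F) ∨ x1)))
  [2] (x1 ∧ (T ∧ (F ∨ x2))) ∧ ((x2 ∨ x0) ∧ (F ∨ ((x2 ∧ F) ∨ x1)))
  [3] (x1 ∧ (F ∨ x2)) ∧ ((x2 ∨ x0) ∧ (F ∨ ((x2 ∧ F) ∨ x1)))

Answer: after 3 steps: (x1 ∧ (F ∨ x2)) ∧ ((x2 ∨ x0) ∧ (F ∨ ((x2 ∧ F) ∨ x1)))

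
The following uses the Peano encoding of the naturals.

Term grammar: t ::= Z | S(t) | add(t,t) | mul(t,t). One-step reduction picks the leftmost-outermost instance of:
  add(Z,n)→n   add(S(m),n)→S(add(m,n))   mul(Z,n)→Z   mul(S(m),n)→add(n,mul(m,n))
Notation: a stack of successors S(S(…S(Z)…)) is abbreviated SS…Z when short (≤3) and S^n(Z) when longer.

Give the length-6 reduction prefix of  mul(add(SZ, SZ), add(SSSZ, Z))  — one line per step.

Answer: after 6 steps: S(S(add(add(SZ, Z), mul(add(Z, SZ), add(SSSZ, Z)))))

Reduction:
  start: mul(add(SZ, SZ), add(SSSZ, Z))
  step 1: mul(S(add(Z, SZ)), add(SSSZ, Z))
  step 2: add(add(SSSZ, Z), mul(add(Z, SZ), add(SSSZ, Z)))
  step 3: add(S(add(SSZ, Z)), mul(add(Z, SZ), add(SSSZ, Z)))
  step 4: S(add(add(SSZ, Z), mul(add(Z, SZ), add(SSSZ, Z))))
  step 5: S(add(S(add(SZ, Z)), mul(add(Z, SZ), add(SSSZ, Z))))
  step 6: S(S(add(add(SZ, Z), mul(add(Z, SZ), add(SSSZ, Z)))))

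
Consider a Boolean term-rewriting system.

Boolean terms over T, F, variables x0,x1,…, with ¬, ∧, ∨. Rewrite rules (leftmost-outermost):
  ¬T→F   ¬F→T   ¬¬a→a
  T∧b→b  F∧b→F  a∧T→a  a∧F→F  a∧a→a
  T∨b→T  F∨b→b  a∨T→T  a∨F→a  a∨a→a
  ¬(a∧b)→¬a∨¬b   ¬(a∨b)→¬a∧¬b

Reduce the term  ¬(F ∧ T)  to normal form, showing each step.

Answer: normal form = T  (in 3 steps)

Derivation:
  start: ¬(F ∧ T)
  step 1: ¬F ∨ ¬T
  step 2: T ∨ ¬T
  step 3: T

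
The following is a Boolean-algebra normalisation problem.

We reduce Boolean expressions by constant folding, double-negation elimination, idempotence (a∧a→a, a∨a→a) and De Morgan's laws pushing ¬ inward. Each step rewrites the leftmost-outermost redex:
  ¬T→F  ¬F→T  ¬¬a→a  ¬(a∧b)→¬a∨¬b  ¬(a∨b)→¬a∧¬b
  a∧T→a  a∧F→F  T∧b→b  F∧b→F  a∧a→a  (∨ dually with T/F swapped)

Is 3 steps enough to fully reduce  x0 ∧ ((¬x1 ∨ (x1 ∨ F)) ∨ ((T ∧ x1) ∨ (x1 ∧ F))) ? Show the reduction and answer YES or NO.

  start: x0 ∧ ((¬x1 ∨ (x1 ∨ F)) ∨ ((T ∧ x1) ∨ (x1 ∧ F)))
  step 1: x0 ∧ ((¬x1 ∨ x1) ∨ ((T ∧ x1) ∨ (x1 ∧ F)))
  step 2: x0 ∧ ((¬x1 ∨ x1) ∨ (x1 ∨ (x1 ∧ F)))
  step 3: x0 ∧ ((¬x1 ∨ x1) ∨ (x1 ∨ F))

Answer: NO — after 3 steps the term is x0 ∧ ((¬x1 ∨ x1) ∨ (x1 ∨ F)), not yet normal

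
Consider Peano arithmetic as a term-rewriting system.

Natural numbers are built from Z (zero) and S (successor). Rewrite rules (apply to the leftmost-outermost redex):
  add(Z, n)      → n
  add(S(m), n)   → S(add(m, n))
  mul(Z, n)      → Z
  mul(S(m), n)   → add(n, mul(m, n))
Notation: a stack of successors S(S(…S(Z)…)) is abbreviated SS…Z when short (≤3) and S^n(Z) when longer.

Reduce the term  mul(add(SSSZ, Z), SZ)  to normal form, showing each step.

  start: mul(add(SSSZ, Z), SZ)
  step 1: mul(S(add(SSZ, Z)), SZ)
  step 2: add(SZ, mul(add(SSZ, Z), SZ))
  step 3: S(add(Z, mul(add(SSZ, Z), SZ)))
  step 4: S(mul(add(SSZ, Z), SZ))
  step 5: S(mul(S(add(SZ, Z)), SZ))
  step 6: S(add(SZ, mul(add(SZ, Z), SZ)))
  step 7: S(S(add(Z, mul(add(SZ, Z), SZ))))
  step 8: S(S(mul(add(SZ, Z), SZ)))
  step 9: S(S(mul(S(add(Z, Z)), SZ)))
  step 10: S(S(add(SZ, mul(add(Z, Z), SZ))))
  step 11: S(S(S(add(Z, mul(add(Z, Z), SZ)))))
  step 12: S(S(S(mul(add(Z, Z), SZ))))
  step 13: S(S(S(mul(Z, SZ))))
  step 14: SSSZ

Answer: normal form = SSSZ  (in 14 steps)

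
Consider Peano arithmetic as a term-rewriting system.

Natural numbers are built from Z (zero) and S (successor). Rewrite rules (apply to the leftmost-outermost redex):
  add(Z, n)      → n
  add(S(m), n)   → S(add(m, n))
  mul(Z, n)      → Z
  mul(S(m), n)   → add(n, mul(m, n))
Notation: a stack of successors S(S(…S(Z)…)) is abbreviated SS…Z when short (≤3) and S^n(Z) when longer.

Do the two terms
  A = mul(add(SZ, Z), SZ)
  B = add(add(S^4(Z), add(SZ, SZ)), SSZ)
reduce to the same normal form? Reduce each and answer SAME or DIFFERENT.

Answer: DIFFERENT — A ⇓ SZ, B ⇓ S^8(Z)

Working:
Term A:
  start: mul(add(SZ, Z), SZ)
  step 1: mul(S(add(Z, Z)), SZ)
  step 2: add(SZ, mul(add(Z, Z), SZ))
  step 3: S(add(Z, mul(add(Z, Z), SZ)))
  step 4: S(mul(add(Z, Z), SZ))
  step 5: S(mul(Z, SZ))
  step 6: SZ

Term B:
  start: add(add(S^4(Z), add(SZ, SZ)), SSZ)
  step 1: add(S(add(SSSZ, add(SZ, SZ))), SSZ)
  step 2: S(add(add(SSSZ, add(SZ, SZ)), SSZ))
  step 3: S(add(S(add(SSZ, add(SZ, SZ))), SSZ))
  step 4: S(S(add(add(SSZ, add(SZ, SZ)), SSZ)))
  step 5: S(S(add(S(add(SZ, add(SZ, SZ))), SSZ)))
  step 6: S(S(S(add(add(SZ, add(SZ, SZ)), SSZ))))
  step 7: S(S(S(add(S(add(Z, add(SZ, SZ))), SSZ))))
  step 8: S(S(S(S(add(add(Z, add(SZ, SZ)), SSZ)))))
  step 9: S(S(S(S(add(add(SZ, SZ), SSZ)))))
  step 10: S(S(S(S(add(S(add(Z, SZ)), SSZ)))))
  step 11: S(S(S(S(S(add(add(Z, SZ), SSZ))))))
  step 12: S(S(S(S(S(add(SZ, SSZ))))))
  step 13: S(S(S(S(S(S(add(Z, SSZ)))))))
  step 14: S^8(Z)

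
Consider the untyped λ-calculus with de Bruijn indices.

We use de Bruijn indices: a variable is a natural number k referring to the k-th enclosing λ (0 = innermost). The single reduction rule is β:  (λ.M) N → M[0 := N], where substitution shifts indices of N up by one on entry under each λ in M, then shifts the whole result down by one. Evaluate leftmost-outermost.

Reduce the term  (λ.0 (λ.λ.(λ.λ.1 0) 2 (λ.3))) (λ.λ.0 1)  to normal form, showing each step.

  start: (λ.0 (λ.λ.(λ.λ.1 0) 2 (λ.3))) (λ.λ.0 1)
  →1  (λ.λ.0 1) (λ.λ.(λ.λ.1 0) (λ.λ.0 1) (λ.λ.λ.0 1))
  →2  λ.0 (λ.λ.(λ.λ.1 0) (λ.λ.0 1) (λ.λ.λ.0 1))
  →3  λ.0 (λ.λ.(λ.(λ.λ.0 1) 0) (λ.λ.λ.0 1))
  →4  λ.0 (λ.λ.(λ.λ.0 1) (λ.λ.λ.0 1))
  →5  λ.0 (λ.λ.λ.0 (λ.λ.λ.0 1))

Answer: normal form = λ.0 (λ.λ.λ.0 (λ.λ.λ.0 1))  (in 5 steps)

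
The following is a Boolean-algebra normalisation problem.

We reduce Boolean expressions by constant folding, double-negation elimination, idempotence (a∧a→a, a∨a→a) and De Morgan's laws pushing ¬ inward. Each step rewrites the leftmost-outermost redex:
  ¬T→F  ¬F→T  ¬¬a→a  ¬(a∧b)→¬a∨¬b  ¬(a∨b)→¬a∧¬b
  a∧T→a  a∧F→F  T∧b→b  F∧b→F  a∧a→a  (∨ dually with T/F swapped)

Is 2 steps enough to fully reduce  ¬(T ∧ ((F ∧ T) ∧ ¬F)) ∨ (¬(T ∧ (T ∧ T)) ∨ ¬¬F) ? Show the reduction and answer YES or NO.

Answer: NO — after 2 steps the term is (F ∨ ¬((F ∧ T) ∧ ¬F)) ∨ (¬(T ∧ (T ∧ T)) ∨ ¬¬F), not yet normal

Reduction:
  start: ¬(T ∧ ((F ∧ T) ∧ ¬F)) ∨ (¬(T ∧ (T ∧ T)) ∨ ¬¬F)
  →1  (¬T ∨ ¬((F ∧ T) ∧ ¬F)) ∨ (¬(T ∧ (T ∧ T)) ∨ ¬¬F)
  →2  (F ∨ ¬((F ∧ T) ∧ ¬F)) ∨ (¬(T ∧ (T ∧ T)) ∨ ¬¬F)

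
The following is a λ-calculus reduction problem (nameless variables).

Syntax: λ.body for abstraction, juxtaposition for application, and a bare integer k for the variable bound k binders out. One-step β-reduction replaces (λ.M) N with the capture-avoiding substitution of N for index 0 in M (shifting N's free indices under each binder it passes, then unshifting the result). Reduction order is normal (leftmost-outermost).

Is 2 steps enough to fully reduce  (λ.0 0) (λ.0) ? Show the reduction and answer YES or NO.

Answer: YES — reaches normal form λ.0 in 2 ≤ 2 steps

Reduction:
  start: (λ.0 0) (λ.0)
  [1] (λ.0) (λ.0)
  [2] λ.0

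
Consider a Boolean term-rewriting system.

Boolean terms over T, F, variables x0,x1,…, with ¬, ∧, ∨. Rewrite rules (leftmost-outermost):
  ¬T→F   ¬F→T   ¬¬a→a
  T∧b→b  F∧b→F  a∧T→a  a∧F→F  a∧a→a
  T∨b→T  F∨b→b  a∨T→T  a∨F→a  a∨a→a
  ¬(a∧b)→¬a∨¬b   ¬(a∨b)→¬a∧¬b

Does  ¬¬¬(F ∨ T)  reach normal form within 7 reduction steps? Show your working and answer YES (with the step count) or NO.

  start: ¬¬¬(F ∨ T)
  step 1: ¬(F ∨ T)
  step 2: ¬F ∧ ¬T
  step 3: T ∧ ¬T
  step 4: ¬T
  step 5: F

Answer: YES — reaches normal form F in 5 ≤ 7 steps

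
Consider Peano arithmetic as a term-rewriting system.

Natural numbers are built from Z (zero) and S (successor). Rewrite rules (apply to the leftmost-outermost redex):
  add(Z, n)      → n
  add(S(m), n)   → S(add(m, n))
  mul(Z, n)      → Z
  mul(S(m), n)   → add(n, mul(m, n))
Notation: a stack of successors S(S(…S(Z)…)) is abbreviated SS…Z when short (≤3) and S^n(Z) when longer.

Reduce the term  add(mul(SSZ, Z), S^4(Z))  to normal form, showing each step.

  start: add(mul(SSZ, Z), S^4(Z))
  step 1: add(add(Z, mul(SZ, Z)), S^4(Z))
  step 2: add(mul(SZ, Z), S^4(Z))
  step 3: add(add(Z, mul(Z, Z)), S^4(Z))
  step 4: add(mul(Z, Z), S^4(Z))
  step 5: add(Z, S^4(Z))
  step 6: S^4(Z)

Answer: normal form = S^4(Z)  (in 6 steps)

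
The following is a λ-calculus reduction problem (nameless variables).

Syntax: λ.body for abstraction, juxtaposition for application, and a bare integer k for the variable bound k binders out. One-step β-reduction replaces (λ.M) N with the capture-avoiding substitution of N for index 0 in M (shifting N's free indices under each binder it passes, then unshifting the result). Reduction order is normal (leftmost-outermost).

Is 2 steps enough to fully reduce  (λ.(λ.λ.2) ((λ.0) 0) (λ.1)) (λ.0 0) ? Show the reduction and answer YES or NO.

Answer: NO — after 2 steps the term is (λ.λ.0 0) (λ.λ.0 0), not yet normal

Reduction:
  start: (λ.(λ.λ.2) ((λ.0) 0) (λ.1)) (λ.0 0)
  [1] (λ.λ.λ.0 0) ((λ.0) (λ.0 0)) (λ.λ.0 0)
  [2] (λ.λ.0 0) (λ.λ.0 0)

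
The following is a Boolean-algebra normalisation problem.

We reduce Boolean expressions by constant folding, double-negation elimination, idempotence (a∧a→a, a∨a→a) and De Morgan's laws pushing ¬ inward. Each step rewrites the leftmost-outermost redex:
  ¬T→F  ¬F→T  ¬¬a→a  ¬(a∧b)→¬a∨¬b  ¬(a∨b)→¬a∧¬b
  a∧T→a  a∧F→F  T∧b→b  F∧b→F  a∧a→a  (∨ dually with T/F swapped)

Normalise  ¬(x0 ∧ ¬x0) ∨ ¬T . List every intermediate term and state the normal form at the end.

Answer: normal form = ¬x0 ∨ x0  (in 4 steps)

Working:
  start: ¬(x0 ∧ ¬x0) ∨ ¬T
  [1] (¬x0 ∨ ¬¬x0) ∨ ¬T
  [2] (¬x0 ∨ x0) ∨ ¬T
  [3] (¬x0 ∨ x0) ∨ F
  [4] ¬x0 ∨ x0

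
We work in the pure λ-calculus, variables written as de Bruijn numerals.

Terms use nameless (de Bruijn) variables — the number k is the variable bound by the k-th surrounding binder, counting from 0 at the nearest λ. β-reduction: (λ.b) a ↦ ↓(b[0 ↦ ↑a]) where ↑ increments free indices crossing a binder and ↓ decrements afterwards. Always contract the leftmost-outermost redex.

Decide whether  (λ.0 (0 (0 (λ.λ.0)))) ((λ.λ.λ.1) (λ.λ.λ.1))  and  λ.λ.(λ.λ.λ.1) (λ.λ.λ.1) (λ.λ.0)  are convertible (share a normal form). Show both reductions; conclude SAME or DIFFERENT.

Term A:
  start: (λ.0 (0 (0 (λ.λ.0)))) ((λ.λ.λ.1) (λ.λ.λ.1))
  [1] (λ.λ.λ.1) (λ.λ.λ.1) ((λ.λ.λ.1) (λ.λ.λ.1) ((λ.λ.λ.1) (λ.λ.λ.1) (λ.λ.0)))
  [2] (λ.λ.1) ((λ.λ.λ.1) (λ.λ.λ.1) ((λ.λ.λ.1) (λ.λ.λ.1) (λ.λ.0)))
  [3] λ.(λ.λ.λ.1) (λ.λ.λ.1) ((λ.λ.λ.1) (λ.λ.λ.1) (λ.λ.0))
  [4] λ.(λ.λ.1) ((λ.λ.λ.1) (λ.λ.λ.1) (λ.λ.0))
  [5] λ.λ.(λ.λ.λ.1) (λ.λ.λ.1) (λ.λ.0)
  [6] λ.λ.(λ.λ.1) (λ.λ.0)
  [7] λ.λ.λ.λ.λ.0

Term B:
  start: λ.λ.(λ.λ.λ.1) (λ.λ.λ.1) (λ.λ.0)
  [1] λ.λ.(λ.λ.1) (λ.λ.0)
  [2] λ.λ.λ.λ.λ.0

Answer: SAME — A ⇓ λ.λ.λ.λ.λ.0, B ⇓ λ.λ.λ.λ.λ.0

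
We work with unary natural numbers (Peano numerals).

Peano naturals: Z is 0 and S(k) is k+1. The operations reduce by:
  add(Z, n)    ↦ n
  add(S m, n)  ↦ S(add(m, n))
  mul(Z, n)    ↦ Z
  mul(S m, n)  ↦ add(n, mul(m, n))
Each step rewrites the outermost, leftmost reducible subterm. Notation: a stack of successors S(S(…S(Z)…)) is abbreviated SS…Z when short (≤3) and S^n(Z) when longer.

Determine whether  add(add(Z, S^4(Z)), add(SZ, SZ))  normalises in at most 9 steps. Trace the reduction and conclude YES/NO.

  start: add(add(Z, S^4(Z)), add(SZ, SZ))
  →1  add(S^4(Z), add(SZ, SZ))
  →2  S(add(SSSZ, add(SZ, SZ)))
  →3  S(S(add(SSZ, add(SZ, SZ))))
  →4  S(S(S(add(SZ, add(SZ, SZ)))))
  →5  S(S(S(S(add(Z, add(SZ, SZ))))))
  →6  S(S(S(S(add(SZ, SZ)))))
  →7  S(S(S(S(S(add(Z, SZ))))))
  →8  S^6(Z)

Answer: YES — reaches normal form S^6(Z) in 8 ≤ 9 steps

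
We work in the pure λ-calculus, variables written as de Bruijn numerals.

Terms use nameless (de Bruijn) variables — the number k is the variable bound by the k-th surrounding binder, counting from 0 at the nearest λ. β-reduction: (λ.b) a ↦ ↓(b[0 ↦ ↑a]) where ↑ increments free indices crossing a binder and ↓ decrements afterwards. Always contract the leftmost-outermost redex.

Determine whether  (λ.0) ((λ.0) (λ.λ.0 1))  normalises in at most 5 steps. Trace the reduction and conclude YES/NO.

Answer: YES — reaches normal form λ.λ.0 1 in 2 ≤ 5 steps

Working:
  start: (λ.0) ((λ.0) (λ.λ.0 1))
  →1  (λ.0) (λ.λ.0 1)
  →2  λ.λ.0 1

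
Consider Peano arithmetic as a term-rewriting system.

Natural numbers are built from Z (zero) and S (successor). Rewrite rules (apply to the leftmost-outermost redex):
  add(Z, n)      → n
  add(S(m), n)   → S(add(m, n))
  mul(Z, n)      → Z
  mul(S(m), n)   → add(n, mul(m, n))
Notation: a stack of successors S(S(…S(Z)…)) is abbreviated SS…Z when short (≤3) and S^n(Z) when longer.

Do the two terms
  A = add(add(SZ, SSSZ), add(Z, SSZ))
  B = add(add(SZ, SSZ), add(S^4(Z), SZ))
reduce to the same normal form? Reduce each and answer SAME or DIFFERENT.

Answer: DIFFERENT — A ⇓ S^6(Z), B ⇓ S^8(Z)

Derivation:
Term A:
  start: add(add(SZ, SSSZ), add(Z, SSZ))
  step 1: add(S(add(Z, SSSZ)), add(Z, SSZ))
  step 2: S(add(add(Z, SSSZ), add(Z, SSZ)))
  step 3: S(add(SSSZ, add(Z, SSZ)))
  step 4: S(S(add(SSZ, add(Z, SSZ))))
  step 5: S(S(S(add(SZ, add(Z, SSZ)))))
  step 6: S(S(S(S(add(Z, add(Z, SSZ))))))
  step 7: S(S(S(S(add(Z, SSZ)))))
  step 8: S^6(Z)

Term B:
  start: add(add(SZ, SSZ), add(S^4(Z), SZ))
  step 1: add(S(add(Z, SSZ)), add(S^4(Z), SZ))
  step 2: S(add(add(Z, SSZ), add(S^4(Z), SZ)))
  step 3: S(add(SSZ, add(S^4(Z), SZ)))
  step 4: S(S(add(SZ, add(S^4(Z), SZ))))
  step 5: S(S(S(add(Z, add(S^4(Z), SZ)))))
  step 6: S(S(S(add(S^4(Z), SZ))))
  step 7: S(S(S(S(add(SSSZ, SZ)))))
  step 8: S(S(S(S(S(add(SSZ, SZ))))))
  step 9: S(S(S(S(S(S(add(SZ, SZ)))))))
  step 10: S(S(S(S(S(S(S(add(Z, SZ))))))))
  step 11: S^8(Z)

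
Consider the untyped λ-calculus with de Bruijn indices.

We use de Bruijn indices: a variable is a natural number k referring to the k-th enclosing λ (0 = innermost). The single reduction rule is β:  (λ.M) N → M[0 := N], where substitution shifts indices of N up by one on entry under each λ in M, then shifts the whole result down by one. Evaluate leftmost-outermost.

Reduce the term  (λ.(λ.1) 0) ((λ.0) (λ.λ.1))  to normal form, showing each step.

Answer: normal form = λ.λ.1  (in 3 steps)

Reduction:
  start: (λ.(λ.1) 0) ((λ.0) (λ.λ.1))
  step 1: (λ.(λ.0) (λ.λ.1)) ((λ.0) (λ.λ.1))
  step 2: (λ.0) (λ.λ.1)
  step 3: λ.λ.1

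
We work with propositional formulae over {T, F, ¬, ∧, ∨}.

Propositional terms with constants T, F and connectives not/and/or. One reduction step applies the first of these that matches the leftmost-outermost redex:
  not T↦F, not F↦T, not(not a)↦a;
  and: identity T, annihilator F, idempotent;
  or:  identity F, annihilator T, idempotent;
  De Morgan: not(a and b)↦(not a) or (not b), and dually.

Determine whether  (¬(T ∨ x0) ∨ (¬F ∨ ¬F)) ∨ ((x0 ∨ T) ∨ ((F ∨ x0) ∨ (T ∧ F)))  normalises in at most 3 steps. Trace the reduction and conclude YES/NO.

  start: (¬(T ∨ x0) ∨ (¬F ∨ ¬F)) ∨ ((x0 ∨ T) ∨ ((F ∨ x0) ∨ (T ∧ F)))
  →1  ((¬T ∧ ¬x0) ∨ (¬F ∨ ¬F)) ∨ ((x0 ∨ T) ∨ ((F ∨ x0) ∨ (T ∧ F)))
  →2  ((F ∧ ¬x0) ∨ (¬F ∨ ¬F)) ∨ ((x0 ∨ T) ∨ ((F ∨ x0) ∨ (T ∧ F)))
  →3  (F ∨ (¬F ∨ ¬F)) ∨ ((x0 ∨ T) ∨ ((F ∨ x0) ∨ (T ∧ F)))

Answer: NO — after 3 steps the term is (F ∨ (¬F ∨ ¬F)) ∨ ((x0 ∨ T) ∨ ((F ∨ x0) ∨ (T ∧ F))), not yet normal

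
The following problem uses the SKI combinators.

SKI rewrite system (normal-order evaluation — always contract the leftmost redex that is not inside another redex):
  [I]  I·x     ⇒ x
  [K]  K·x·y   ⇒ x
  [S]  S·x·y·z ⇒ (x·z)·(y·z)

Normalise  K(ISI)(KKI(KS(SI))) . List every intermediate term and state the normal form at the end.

  start: K(ISI)(KKI(KS(SI)))
  step 1: ISI
  step 2: SI

Answer: normal form = SI  (in 2 steps)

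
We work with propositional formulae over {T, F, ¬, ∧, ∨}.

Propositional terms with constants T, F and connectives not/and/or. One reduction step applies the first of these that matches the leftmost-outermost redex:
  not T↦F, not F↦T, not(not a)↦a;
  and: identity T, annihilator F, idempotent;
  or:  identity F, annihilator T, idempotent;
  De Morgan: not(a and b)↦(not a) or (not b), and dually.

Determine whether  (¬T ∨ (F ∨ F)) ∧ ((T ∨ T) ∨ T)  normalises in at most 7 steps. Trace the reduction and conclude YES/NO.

  start: (¬T ∨ (F ∨ F)) ∧ ((T ∨ T) ∨ T)
  [1] (F ∨ (F ∨ F)) ∧ ((T ∨ T) ∨ T)
  [2] (F ∨ F) ∧ ((T ∨ T) ∨ T)
  [3] F ∧ ((T ∨ T) ∨ T)
  [4] F

Answer: YES — reaches normal form F in 4 ≤ 7 steps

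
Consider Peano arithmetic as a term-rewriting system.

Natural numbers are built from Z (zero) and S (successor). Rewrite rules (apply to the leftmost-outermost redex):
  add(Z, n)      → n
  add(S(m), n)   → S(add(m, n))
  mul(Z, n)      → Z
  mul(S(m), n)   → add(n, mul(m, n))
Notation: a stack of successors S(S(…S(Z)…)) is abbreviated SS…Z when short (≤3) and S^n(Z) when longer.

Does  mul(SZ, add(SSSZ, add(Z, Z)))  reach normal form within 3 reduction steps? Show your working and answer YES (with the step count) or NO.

  start: mul(SZ, add(SSSZ, add(Z, Z)))
  step 1: add(add(SSSZ, add(Z, Z)), mul(Z, add(SSSZ, add(Z, Z))))
  step 2: add(S(add(SSZ, add(Z, Z))), mul(Z, add(SSSZ, add(Z, Z))))
  step 3: S(add(add(SSZ, add(Z, Z)), mul(Z, add(SSSZ, add(Z, Z)))))

Answer: NO — after 3 steps the term is S(add(add(SSZ, add(Z, Z)), mul(Z, add(SSSZ, add(Z, Z))))), not yet normal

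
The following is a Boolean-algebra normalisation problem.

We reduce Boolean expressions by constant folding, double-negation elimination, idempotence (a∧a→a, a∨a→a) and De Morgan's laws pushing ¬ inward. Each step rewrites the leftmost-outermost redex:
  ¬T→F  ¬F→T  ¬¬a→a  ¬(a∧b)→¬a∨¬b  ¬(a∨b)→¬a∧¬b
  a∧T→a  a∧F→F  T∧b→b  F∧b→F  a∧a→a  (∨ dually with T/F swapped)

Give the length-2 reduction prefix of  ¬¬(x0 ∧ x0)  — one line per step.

  start: ¬¬(x0 ∧ x0)
  step 1: x0 ∧ x0
  step 2: x0

Answer: after 2 steps: x0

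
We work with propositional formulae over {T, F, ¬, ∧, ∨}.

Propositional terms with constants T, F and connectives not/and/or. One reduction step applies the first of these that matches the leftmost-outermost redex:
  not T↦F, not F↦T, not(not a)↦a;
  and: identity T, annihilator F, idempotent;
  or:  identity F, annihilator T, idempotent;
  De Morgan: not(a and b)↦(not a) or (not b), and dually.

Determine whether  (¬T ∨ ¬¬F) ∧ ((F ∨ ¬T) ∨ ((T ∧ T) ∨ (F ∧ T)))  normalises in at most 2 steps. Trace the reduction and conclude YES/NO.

Answer: NO — after 2 steps the term is ¬¬F ∧ ((F ∨ ¬T) ∨ ((T ∧ T) ∨ (F ∧ T))), not yet normal

Derivation:
  start: (¬T ∨ ¬¬F) ∧ ((F ∨ ¬T) ∨ ((T ∧ T) ∨ (F ∧ T)))
  →1  (F ∨ ¬¬F) ∧ ((F ∨ ¬T) ∨ ((T ∧ T) ∨ (F ∧ T)))
  →2  ¬¬F ∧ ((F ∨ ¬T) ∨ ((T ∧ T) ∨ (F ∧ T)))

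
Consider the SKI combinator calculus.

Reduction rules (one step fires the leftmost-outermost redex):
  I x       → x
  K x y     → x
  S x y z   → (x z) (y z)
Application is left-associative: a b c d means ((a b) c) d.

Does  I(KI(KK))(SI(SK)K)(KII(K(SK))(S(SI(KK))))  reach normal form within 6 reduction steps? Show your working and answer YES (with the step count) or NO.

  start: I(KI(KK))(SI(SK)K)(KII(K(SK))(S(SI(KK))))
  [1] KI(KK)(SI(SK)K)(KII(K(SK))(S(SI(KK))))
  [2] I(SI(SK)K)(KII(K(SK))(S(SI(KK))))
  [3] SI(SK)K(KII(K(SK))(S(SI(KK))))
  [4] IK(SKK)(KII(K(SK))(S(SI(KK))))
  [5] K(SKK)(KII(K(SK))(S(SI(KK))))
  [6] SKK

Answer: YES — reaches normal form SKK in 6 ≤ 6 steps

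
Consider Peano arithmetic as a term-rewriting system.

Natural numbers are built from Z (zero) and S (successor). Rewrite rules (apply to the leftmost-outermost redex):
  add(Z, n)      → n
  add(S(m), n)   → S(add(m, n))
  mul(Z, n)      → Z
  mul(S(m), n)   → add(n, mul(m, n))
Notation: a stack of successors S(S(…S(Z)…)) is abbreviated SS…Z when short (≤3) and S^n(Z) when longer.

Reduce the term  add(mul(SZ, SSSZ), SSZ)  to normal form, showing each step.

  start: add(mul(SZ, SSSZ), SSZ)
  step 1: add(add(SSSZ, mul(Z, SSSZ)), SSZ)
  step 2: add(S(add(SSZ, mul(Z, SSSZ))), SSZ)
  step 3: S(add(add(SSZ, mul(Z, SSSZ)), SSZ))
  step 4: S(add(S(add(SZ, mul(Z, SSSZ))), SSZ))
  step 5: S(S(add(add(SZ, mul(Z, SSSZ)), SSZ)))
  step 6: S(S(add(S(add(Z, mul(Z, SSSZ))), SSZ)))
  step 7: S(S(S(add(add(Z, mul(Z, SSSZ)), SSZ))))
  step 8: S(S(S(add(mul(Z, SSSZ), SSZ))))
  step 9: S(S(S(add(Z, SSZ))))
  step 10: S^5(Z)

Answer: normal form = S^5(Z)  (in 10 steps)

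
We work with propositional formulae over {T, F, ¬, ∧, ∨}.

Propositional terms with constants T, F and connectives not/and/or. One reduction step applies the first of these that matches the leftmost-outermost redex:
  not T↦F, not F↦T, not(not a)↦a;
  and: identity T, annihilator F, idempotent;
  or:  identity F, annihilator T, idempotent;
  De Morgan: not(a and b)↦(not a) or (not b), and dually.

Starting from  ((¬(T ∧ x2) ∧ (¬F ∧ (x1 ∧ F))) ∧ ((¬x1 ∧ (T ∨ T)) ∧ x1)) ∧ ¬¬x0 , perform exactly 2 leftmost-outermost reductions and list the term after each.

Answer: after 2 steps: (((F ∨ ¬x2) ∧ (¬F ∧ (x1 ∧ F))) ∧ ((¬x1 ∧ (T ∨ T)) ∧ x1)) ∧ ¬¬x0

Reduction:
  start: ((¬(T ∧ x2) ∧ (¬F ∧ (x1 ∧ F))) ∧ ((¬x1 ∧ (T ∨ T)) ∧ x1)) ∧ ¬¬x0
  step 1: (((¬T ∨ ¬x2) ∧ (¬F ∧ (x1 ∧ F))) ∧ ((¬x1 ∧ (T ∨ T)) ∧ x1)) ∧ ¬¬x0
  step 2: (((F ∨ ¬x2) ∧ (¬F ∧ (x1 ∧ F))) ∧ ((¬x1 ∧ (T ∨ T)) ∧ x1)) ∧ ¬¬x0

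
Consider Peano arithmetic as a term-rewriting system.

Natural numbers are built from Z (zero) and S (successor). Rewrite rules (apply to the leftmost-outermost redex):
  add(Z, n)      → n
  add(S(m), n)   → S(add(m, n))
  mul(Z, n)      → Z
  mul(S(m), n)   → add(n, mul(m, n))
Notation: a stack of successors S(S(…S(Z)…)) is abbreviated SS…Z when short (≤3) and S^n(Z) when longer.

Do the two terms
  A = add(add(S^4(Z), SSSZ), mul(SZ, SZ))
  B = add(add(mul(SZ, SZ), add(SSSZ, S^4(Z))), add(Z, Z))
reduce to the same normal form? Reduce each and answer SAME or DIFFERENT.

Term A:
  start: add(add(S^4(Z), SSSZ), mul(SZ, SZ))
  [1] add(S(add(SSSZ, SSSZ)), mul(SZ, SZ))
  [2] S(add(add(SSSZ, SSSZ), mul(SZ, SZ)))
  [3] S(add(S(add(SSZ, SSSZ)), mul(SZ, SZ)))
  [4] S(S(add(add(SSZ, SSSZ), mul(SZ, SZ))))
  [5] S(S(add(S(add(SZ, SSSZ)), mul(SZ, SZ))))
  [6] S(S(S(add(add(SZ, SSSZ), mul(SZ, SZ)))))
  [7] S(S(S(add(S(add(Z, SSSZ)), mul(SZ, SZ)))))
  [8] S(S(S(S(add(add(Z, SSSZ), mul(SZ, SZ))))))
  [9] S(S(S(S(add(SSSZ, mul(SZ, SZ))))))
  [10] S(S(S(S(S(add(SSZ, mul(SZ, SZ)))))))
  [11] S(S(S(S(S(S(add(SZ, mul(SZ, SZ))))))))
  [12] S(S(S(S(S(S(S(add(Z, mul(SZ, SZ)))))))))
  [13] S(S(S(S(S(S(S(mul(SZ, SZ))))))))
  [14] S(S(S(S(S(S(S(add(SZ, mul(Z, SZ)))))))))
  [15] S(S(S(S(S(S(S(S(add(Z, mul(Z, SZ))))))))))
  [16] S(S(S(S(S(S(S(S(mul(Z, SZ)))))))))
  [17] S^8(Z)

Term B:
  start: add(add(mul(SZ, SZ), add(SSSZ, S^4(Z))), add(Z, Z))
  [1] add(add(add(SZ, mul(Z, SZ)), add(SSSZ, S^4(Z))), add(Z, Z))
  [2] add(add(S(add(Z, mul(Z, SZ))), add(SSSZ, S^4(Z))), add(Z, Z))
  [3] add(S(add(add(Z, mul(Z, SZ)), add(SSSZ, S^4(Z)))), add(Z, Z))
  [4] S(add(add(add(Z, mul(Z, SZ)), add(SSSZ, S^4(Z))), add(Z, Z)))
  [5] S(add(add(mul(Z, SZ), add(SSSZ, S^4(Z))), add(Z, Z)))
  [6] S(add(add(Z, add(SSSZ, S^4(Z))), add(Z, Z)))
  [7] S(add(add(SSSZ, S^4(Z)), add(Z, Z)))
  [8] S(add(S(add(SSZ, S^4(Z))), add(Z, Z)))
  [9] S(S(add(add(SSZ, S^4(Z)), add(Z, Z))))
  [10] S(S(add(S(add(SZ, S^4(Z))), add(Z, Z))))
  [11] S(S(S(add(add(SZ, S^4(Z)), add(Z, Z)))))
  [12] S(S(S(add(S(add(Z, S^4(Z))), add(Z, Z)))))
  [13] S(S(S(S(add(add(Z, S^4(Z)), add(Z, Z))))))
  [14] S(S(S(S(add(S^4(Z), add(Z, Z))))))
  [15] S(S(S(S(S(add(SSSZ, add(Z, Z)))))))
  [16] S(S(S(S(S(S(add(SSZ, add(Z, Z))))))))
  [17] S(S(S(S(S(S(S(add(SZ, add(Z, Z)))))))))
  [18] S(S(S(S(S(S(S(S(add(Z, add(Z, Z))))))))))
  [19] S(S(S(S(S(S(S(S(add(Z, Z)))))))))
  [20] S^8(Z)

Answer: SAME — A ⇓ S^8(Z), B ⇓ S^8(Z)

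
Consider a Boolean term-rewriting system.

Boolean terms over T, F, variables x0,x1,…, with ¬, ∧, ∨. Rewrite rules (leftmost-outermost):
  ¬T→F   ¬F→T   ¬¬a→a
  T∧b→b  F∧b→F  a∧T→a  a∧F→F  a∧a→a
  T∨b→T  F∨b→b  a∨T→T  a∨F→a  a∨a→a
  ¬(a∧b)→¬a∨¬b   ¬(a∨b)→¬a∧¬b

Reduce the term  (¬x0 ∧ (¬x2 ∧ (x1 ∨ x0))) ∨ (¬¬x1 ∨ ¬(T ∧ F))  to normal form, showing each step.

  start: (¬x0 ∧ (¬x2 ∧ (x1 ∨ x0))) ∨ (¬¬x1 ∨ ¬(T ∧ F))
  →1  (¬x0 ∧ (¬x2 ∧ (x1 ∨ x0))) ∨ (x1 ∨ ¬(T ∧ F))
  →2  (¬x0 ∧ (¬x2 ∧ (x1 ∨ x0))) ∨ (x1 ∨ (¬T ∨ ¬F))
  →3  (¬x0 ∧ (¬x2 ∧ (x1 ∨ x0))) ∨ (x1 ∨ (F ∨ ¬F))
  →4  (¬x0 ∧ (¬x2 ∧ (x1 ∨ x0))) ∨ (x1 ∨ ¬F)
  →5  (¬x0 ∧ (¬x2 ∧ (x1 ∨ x0))) ∨ (x1 ∨ T)
  →6  (¬x0 ∧ (¬x2 ∧ (x1 ∨ x0))) ∨ T
  →7  T

Answer: normal form = T  (in 7 steps)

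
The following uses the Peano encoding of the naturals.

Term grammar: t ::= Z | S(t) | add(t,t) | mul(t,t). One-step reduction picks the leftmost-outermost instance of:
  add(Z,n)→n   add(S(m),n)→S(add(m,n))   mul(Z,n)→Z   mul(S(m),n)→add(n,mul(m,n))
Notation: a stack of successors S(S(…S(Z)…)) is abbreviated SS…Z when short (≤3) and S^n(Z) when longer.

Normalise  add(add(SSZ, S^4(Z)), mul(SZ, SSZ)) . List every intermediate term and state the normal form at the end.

  start: add(add(SSZ, S^4(Z)), mul(SZ, SSZ))
  step 1: add(S(add(SZ, S^4(Z))), mul(SZ, SSZ))
  step 2: S(add(add(SZ, S^4(Z)), mul(SZ, SSZ)))
  step 3: S(add(S(add(Z, S^4(Z))), mul(SZ, SSZ)))
  step 4: S(S(add(add(Z, S^4(Z)), mul(SZ, SSZ))))
  step 5: S(S(add(S^4(Z), mul(SZ, SSZ))))
  step 6: S(S(S(add(SSSZ, mul(SZ, SSZ)))))
  step 7: S(S(S(S(add(SSZ, mul(SZ, SSZ))))))
  step 8: S(S(S(S(S(add(SZ, mul(SZ, SSZ)))))))
  step 9: S(S(S(S(S(S(add(Z, mul(SZ, SSZ))))))))
  step 10: S(S(S(S(S(S(mul(SZ, SSZ)))))))
  step 11: S(S(S(S(S(S(add(SSZ, mul(Z, SSZ))))))))
  step 12: S(S(S(S(S(S(S(add(SZ, mul(Z, SSZ)))))))))
  step 13: S(S(S(S(S(S(S(S(add(Z, mul(Z, SSZ))))))))))
  step 14: S(S(S(S(S(S(S(S(mul(Z, SSZ)))))))))
  step 15: S^8(Z)

Answer: normal form = S^8(Z)  (in 15 steps)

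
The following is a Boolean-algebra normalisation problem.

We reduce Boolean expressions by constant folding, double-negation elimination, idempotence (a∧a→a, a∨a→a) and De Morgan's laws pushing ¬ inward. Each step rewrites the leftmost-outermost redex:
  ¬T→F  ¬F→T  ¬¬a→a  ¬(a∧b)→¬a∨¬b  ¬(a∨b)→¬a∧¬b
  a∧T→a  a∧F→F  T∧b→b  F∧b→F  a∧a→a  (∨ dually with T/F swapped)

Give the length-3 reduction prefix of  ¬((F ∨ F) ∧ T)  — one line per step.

  start: ¬((F ∨ F) ∧ T)
  [1] ¬(F ∨ F) ∨ ¬T
  [2] (¬F ∧ ¬F) ∨ ¬T
  [3] ¬F ∨ ¬T

Answer: after 3 steps: ¬F ∨ ¬T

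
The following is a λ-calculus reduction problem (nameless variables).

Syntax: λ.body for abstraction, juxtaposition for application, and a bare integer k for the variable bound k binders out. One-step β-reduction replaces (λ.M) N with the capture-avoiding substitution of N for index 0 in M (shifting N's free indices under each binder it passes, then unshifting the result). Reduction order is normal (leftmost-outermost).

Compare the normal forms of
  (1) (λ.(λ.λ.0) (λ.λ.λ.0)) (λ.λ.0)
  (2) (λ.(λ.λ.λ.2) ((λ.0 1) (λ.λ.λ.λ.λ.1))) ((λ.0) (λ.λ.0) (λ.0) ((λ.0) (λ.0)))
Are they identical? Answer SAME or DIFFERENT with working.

Answer: DIFFERENT — A ⇓ λ.0, B ⇓ λ.λ.λ.λ.λ.λ.1

Reduction:
Term A:
  start: (λ.(λ.λ.0) (λ.λ.λ.0)) (λ.λ.0)
  step 1: (λ.λ.0) (λ.λ.λ.0)
  step 2: λ.0

Term B:
  start: (λ.(λ.λ.λ.2) ((λ.0 1) (λ.λ.λ.λ.λ.1))) ((λ.0) (λ.λ.0) (λ.0) ((λ.0) (λ.0)))
  step 1: (λ.λ.λ.2) ((λ.0 ((λ.0) (λ.λ.0) (λ.0) ((λ.0) (λ.0)))) (λ.λ.λ.λ.λ.1))
  step 2: λ.λ.(λ.0 ((λ.0) (λ.λ.0) (λ.0) ((λ.0) (λ.0)))) (λ.λ.λ.λ.λ.1)
  step 3: λ.λ.(λ.λ.λ.λ.λ.1) ((λ.0) (λ.λ.0) (λ.0) ((λ.0) (λ.0)))
  step 4: λ.λ.λ.λ.λ.λ.1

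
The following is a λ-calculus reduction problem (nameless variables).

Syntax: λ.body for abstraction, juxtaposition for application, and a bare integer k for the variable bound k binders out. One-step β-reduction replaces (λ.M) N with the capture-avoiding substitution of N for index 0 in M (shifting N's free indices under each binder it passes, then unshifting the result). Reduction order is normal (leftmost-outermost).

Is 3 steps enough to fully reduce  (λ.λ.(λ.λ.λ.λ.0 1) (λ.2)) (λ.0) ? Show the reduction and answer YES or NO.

  start: (λ.λ.(λ.λ.λ.λ.0 1) (λ.2)) (λ.0)
  [1] λ.(λ.λ.λ.λ.0 1) (λ.λ.0)
  [2] λ.λ.λ.λ.0 1

Answer: YES — reaches normal form λ.λ.λ.λ.0 1 in 2 ≤ 3 steps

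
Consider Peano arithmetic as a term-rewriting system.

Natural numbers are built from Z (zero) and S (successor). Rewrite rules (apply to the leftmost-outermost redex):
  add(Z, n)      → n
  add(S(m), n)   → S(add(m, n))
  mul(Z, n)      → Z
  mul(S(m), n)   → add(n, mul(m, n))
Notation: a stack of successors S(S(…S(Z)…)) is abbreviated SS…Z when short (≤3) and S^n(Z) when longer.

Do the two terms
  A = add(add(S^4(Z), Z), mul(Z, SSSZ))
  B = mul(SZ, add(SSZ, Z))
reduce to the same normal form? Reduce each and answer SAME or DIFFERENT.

Term A:
  start: add(add(S^4(Z), Z), mul(Z, SSSZ))
  step 1: add(S(add(SSSZ, Z)), mul(Z, SSSZ))
  step 2: S(add(add(SSSZ, Z), mul(Z, SSSZ)))
  step 3: S(add(S(add(SSZ, Z)), mul(Z, SSSZ)))
  step 4: S(S(add(add(SSZ, Z), mul(Z, SSSZ))))
  step 5: S(S(add(S(add(SZ, Z)), mul(Z, SSSZ))))
  step 6: S(S(S(add(add(SZ, Z), mul(Z, SSSZ)))))
  step 7: S(S(S(add(S(add(Z, Z)), mul(Z, SSSZ)))))
  step 8: S(S(S(S(add(add(Z, Z), mul(Z, SSSZ))))))
  step 9: S(S(S(S(add(Z, mul(Z, SSSZ))))))
  step 10: S(S(S(S(mul(Z, SSSZ)))))
  step 11: S^4(Z)

Term B:
  start: mul(SZ, add(SSZ, Z))
  step 1: add(add(SSZ, Z), mul(Z, add(SSZ, Z)))
  step 2: add(S(add(SZ, Z)), mul(Z, add(SSZ, Z)))
  step 3: S(add(add(SZ, Z), mul(Z, add(SSZ, Z))))
  step 4: S(add(S(add(Z, Z)), mul(Z, add(SSZ, Z))))
  step 5: S(S(add(add(Z, Z), mul(Z, add(SSZ, Z)))))
  step 6: S(S(add(Z, mul(Z, add(SSZ, Z)))))
  step 7: S(S(mul(Z, add(SSZ, Z))))
  step 8: SSZ

Answer: DIFFERENT — A ⇓ S^4(Z), B ⇓ SSZ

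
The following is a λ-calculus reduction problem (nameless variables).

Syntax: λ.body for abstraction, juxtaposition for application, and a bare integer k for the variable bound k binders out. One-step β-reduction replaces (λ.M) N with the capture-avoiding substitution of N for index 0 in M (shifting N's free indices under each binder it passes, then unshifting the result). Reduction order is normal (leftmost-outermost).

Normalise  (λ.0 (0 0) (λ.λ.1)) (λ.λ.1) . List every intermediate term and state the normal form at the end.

  start: (λ.0 (0 0) (λ.λ.1)) (λ.λ.1)
  →1  (λ.λ.1) ((λ.λ.1) (λ.λ.1)) (λ.λ.1)
  →2  (λ.(λ.λ.1) (λ.λ.1)) (λ.λ.1)
  →3  (λ.λ.1) (λ.λ.1)
  →4  λ.λ.λ.1

Answer: normal form = λ.λ.λ.1  (in 4 steps)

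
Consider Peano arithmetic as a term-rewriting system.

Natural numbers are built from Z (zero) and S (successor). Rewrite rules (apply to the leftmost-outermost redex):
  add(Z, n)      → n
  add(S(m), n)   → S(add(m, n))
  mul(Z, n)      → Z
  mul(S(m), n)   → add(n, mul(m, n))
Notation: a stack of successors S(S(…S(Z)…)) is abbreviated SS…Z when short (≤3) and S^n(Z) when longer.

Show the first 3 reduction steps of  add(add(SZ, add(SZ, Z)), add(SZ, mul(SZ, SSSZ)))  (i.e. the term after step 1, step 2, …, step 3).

  start: add(add(SZ, add(SZ, Z)), add(SZ, mul(SZ, SSSZ)))
  step 1: add(S(add(Z, add(SZ, Z))), add(SZ, mul(SZ, SSSZ)))
  step 2: S(add(add(Z, add(SZ, Z)), add(SZ, mul(SZ, SSSZ))))
  step 3: S(add(add(SZ, Z), add(SZ, mul(SZ, SSSZ))))

Answer: after 3 steps: S(add(add(SZ, Z), add(SZ, mul(SZ, SSSZ))))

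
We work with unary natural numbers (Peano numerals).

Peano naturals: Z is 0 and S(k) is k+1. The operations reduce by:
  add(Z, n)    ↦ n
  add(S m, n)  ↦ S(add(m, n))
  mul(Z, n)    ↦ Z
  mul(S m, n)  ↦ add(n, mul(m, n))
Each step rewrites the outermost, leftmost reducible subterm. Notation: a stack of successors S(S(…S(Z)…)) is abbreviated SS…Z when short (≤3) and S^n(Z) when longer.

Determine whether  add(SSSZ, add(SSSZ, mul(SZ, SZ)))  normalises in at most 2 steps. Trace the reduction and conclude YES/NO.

Answer: NO — after 2 steps the term is S(S(add(SZ, add(SSSZ, mul(SZ, SZ))))), not yet normal

Reduction:
  start: add(SSSZ, add(SSSZ, mul(SZ, SZ)))
  step 1: S(add(SSZ, add(SSSZ, mul(SZ, SZ))))
  step 2: S(S(add(SZ, add(SSSZ, mul(SZ, SZ)))))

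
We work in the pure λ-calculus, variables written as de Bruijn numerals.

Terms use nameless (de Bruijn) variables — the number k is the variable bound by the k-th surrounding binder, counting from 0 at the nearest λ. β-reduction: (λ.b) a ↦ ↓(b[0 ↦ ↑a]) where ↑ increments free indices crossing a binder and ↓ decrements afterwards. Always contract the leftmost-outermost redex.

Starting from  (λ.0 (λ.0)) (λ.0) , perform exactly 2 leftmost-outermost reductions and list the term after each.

Answer: after 2 steps: λ.0

Reduction:
  start: (λ.0 (λ.0)) (λ.0)
  step 1: (λ.0) (λ.0)
  step 2: λ.0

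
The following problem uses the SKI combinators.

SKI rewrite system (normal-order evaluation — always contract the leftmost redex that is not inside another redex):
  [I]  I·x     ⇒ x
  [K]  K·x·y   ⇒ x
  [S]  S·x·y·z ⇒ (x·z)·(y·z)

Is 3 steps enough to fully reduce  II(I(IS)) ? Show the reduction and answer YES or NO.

Answer: NO — after 3 steps the term is IS, not yet normal

Derivation:
  start: II(I(IS))
  step 1: I(I(IS))
  step 2: I(IS)
  step 3: IS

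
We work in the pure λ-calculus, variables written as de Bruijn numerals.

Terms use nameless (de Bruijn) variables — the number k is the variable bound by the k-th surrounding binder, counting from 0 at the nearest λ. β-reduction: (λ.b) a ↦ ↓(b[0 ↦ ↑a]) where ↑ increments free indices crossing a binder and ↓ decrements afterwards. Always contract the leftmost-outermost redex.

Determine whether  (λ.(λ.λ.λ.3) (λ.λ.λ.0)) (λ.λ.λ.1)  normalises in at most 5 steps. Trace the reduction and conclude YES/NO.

  start: (λ.(λ.λ.λ.3) (λ.λ.λ.0)) (λ.λ.λ.1)
  [1] (λ.λ.λ.λ.λ.λ.1) (λ.λ.λ.0)
  [2] λ.λ.λ.λ.λ.1

Answer: YES — reaches normal form λ.λ.λ.λ.λ.1 in 2 ≤ 5 steps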